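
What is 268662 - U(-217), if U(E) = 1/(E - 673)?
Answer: 239109181/890 ≈ 2.6866e+5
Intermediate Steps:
U(E) = 1/(-673 + E)
268662 - U(-217) = 268662 - 1/(-673 - 217) = 268662 - 1/(-890) = 268662 - 1*(-1/890) = 268662 + 1/890 = 239109181/890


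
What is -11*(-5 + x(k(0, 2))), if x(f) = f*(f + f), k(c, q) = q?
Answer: -33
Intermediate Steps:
x(f) = 2*f² (x(f) = f*(2*f) = 2*f²)
-11*(-5 + x(k(0, 2))) = -11*(-5 + 2*2²) = -11*(-5 + 2*4) = -11*(-5 + 8) = -11*3 = -33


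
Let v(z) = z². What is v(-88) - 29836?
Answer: -22092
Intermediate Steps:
v(-88) - 29836 = (-88)² - 29836 = 7744 - 29836 = -22092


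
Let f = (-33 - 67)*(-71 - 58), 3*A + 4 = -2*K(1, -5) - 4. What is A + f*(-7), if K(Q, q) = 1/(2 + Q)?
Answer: -812726/9 ≈ -90303.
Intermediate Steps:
A = -26/9 (A = -4/3 + (-2/(2 + 1) - 4)/3 = -4/3 + (-2/3 - 4)/3 = -4/3 + (-2*⅓ - 4)/3 = -4/3 + (-⅔ - 4)/3 = -4/3 + (⅓)*(-14/3) = -4/3 - 14/9 = -26/9 ≈ -2.8889)
f = 12900 (f = -100*(-129) = 12900)
A + f*(-7) = -26/9 + 12900*(-7) = -26/9 - 90300 = -812726/9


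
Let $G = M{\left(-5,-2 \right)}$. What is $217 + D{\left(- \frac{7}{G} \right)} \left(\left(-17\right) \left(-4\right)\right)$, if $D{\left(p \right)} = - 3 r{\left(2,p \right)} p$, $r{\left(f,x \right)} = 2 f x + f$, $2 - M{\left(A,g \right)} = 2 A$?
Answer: $\frac{532}{3} \approx 177.33$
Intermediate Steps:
$M{\left(A,g \right)} = 2 - 2 A$
$G = 12$ ($G = 2 - -10 = 2 + 10 = 12$)
$r{\left(f,x \right)} = f + 2 f x$ ($r{\left(f,x \right)} = 2 f x + f = f + 2 f x$)
$D{\left(p \right)} = p \left(-6 - 12 p\right)$ ($D{\left(p \right)} = - 3 \cdot 2 \left(1 + 2 p\right) p = - 3 \left(2 + 4 p\right) p = \left(-6 - 12 p\right) p = p \left(-6 - 12 p\right)$)
$217 + D{\left(- \frac{7}{G} \right)} \left(\left(-17\right) \left(-4\right)\right) = 217 + - 6 \left(- \frac{7}{12}\right) \left(1 + 2 \left(- \frac{7}{12}\right)\right) \left(\left(-17\right) \left(-4\right)\right) = 217 + - 6 \left(\left(-7\right) \frac{1}{12}\right) \left(1 + 2 \left(\left(-7\right) \frac{1}{12}\right)\right) 68 = 217 + \left(-6\right) \left(- \frac{7}{12}\right) \left(1 + 2 \left(- \frac{7}{12}\right)\right) 68 = 217 + \left(-6\right) \left(- \frac{7}{12}\right) \left(1 - \frac{7}{6}\right) 68 = 217 + \left(-6\right) \left(- \frac{7}{12}\right) \left(- \frac{1}{6}\right) 68 = 217 - \frac{119}{3} = \frac{532}{3}$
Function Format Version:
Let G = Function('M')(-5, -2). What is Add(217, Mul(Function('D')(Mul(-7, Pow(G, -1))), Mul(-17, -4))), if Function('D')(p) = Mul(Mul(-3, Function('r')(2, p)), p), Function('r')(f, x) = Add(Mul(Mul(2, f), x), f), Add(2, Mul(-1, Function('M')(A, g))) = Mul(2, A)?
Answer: Rational(532, 3) ≈ 177.33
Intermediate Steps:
Function('M')(A, g) = Add(2, Mul(-2, A)) (Function('M')(A, g) = Add(2, Mul(-1, Mul(2, A))) = Add(2, Mul(-2, A)))
G = 12 (G = Add(2, Mul(-2, -5)) = Add(2, 10) = 12)
Function('r')(f, x) = Add(f, Mul(2, f, x)) (Function('r')(f, x) = Add(Mul(2, f, x), f) = Add(f, Mul(2, f, x)))
Function('D')(p) = Mul(p, Add(-6, Mul(-12, p))) (Function('D')(p) = Mul(Mul(-3, Mul(2, Add(1, Mul(2, p)))), p) = Mul(Mul(-3, Add(2, Mul(4, p))), p) = Mul(Add(-6, Mul(-12, p)), p) = Mul(p, Add(-6, Mul(-12, p))))
Add(217, Mul(Function('D')(Mul(-7, Pow(G, -1))), Mul(-17, -4))) = Add(217, Mul(Mul(-6, Mul(-7, Pow(12, -1)), Add(1, Mul(2, Mul(-7, Pow(12, -1))))), Mul(-17, -4))) = Add(217, Mul(Mul(-6, Mul(-7, Rational(1, 12)), Add(1, Mul(2, Mul(-7, Rational(1, 12))))), 68)) = Add(217, Mul(Mul(-6, Rational(-7, 12), Add(1, Mul(2, Rational(-7, 12)))), 68)) = Add(217, Mul(Mul(-6, Rational(-7, 12), Add(1, Rational(-7, 6))), 68)) = Add(217, Mul(Mul(-6, Rational(-7, 12), Rational(-1, 6)), 68)) = Add(217, Mul(Rational(-7, 12), 68)) = Add(217, Rational(-119, 3)) = Rational(532, 3)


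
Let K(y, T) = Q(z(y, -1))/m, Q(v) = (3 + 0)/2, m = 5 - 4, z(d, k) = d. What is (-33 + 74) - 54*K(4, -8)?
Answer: -40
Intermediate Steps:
m = 1
Q(v) = 3/2 (Q(v) = 3*(½) = 3/2)
K(y, T) = 3/2 (K(y, T) = (3/2)/1 = (3/2)*1 = 3/2)
(-33 + 74) - 54*K(4, -8) = (-33 + 74) - 54*3/2 = 41 - 81 = -40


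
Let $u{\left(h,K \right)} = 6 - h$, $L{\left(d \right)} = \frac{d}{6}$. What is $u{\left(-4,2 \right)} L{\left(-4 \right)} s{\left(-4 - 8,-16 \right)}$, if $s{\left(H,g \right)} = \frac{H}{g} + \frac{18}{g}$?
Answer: $\frac{5}{2} \approx 2.5$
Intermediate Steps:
$L{\left(d \right)} = \frac{d}{6}$ ($L{\left(d \right)} = d \frac{1}{6} = \frac{d}{6}$)
$s{\left(H,g \right)} = \frac{18}{g} + \frac{H}{g}$
$u{\left(-4,2 \right)} L{\left(-4 \right)} s{\left(-4 - 8,-16 \right)} = \left(6 - -4\right) \frac{1}{6} \left(-4\right) \frac{18 - 12}{-16} = \left(6 + 4\right) \left(- \frac{2}{3}\right) \left(- \frac{18 - 12}{16}\right) = 10 \left(- \frac{2}{3}\right) \left(- \frac{18 - 12}{16}\right) = - \frac{20 \left(\left(- \frac{1}{16}\right) 6\right)}{3} = \left(- \frac{20}{3}\right) \left(- \frac{3}{8}\right) = \frac{5}{2}$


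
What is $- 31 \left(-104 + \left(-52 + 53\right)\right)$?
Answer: $3193$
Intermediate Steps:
$- 31 \left(-104 + \left(-52 + 53\right)\right) = - 31 \left(-104 + 1\right) = \left(-31\right) \left(-103\right) = 3193$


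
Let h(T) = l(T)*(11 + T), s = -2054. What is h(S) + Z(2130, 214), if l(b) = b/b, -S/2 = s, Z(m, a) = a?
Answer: 4333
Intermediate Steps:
S = 4108 (S = -2*(-2054) = 4108)
l(b) = 1
h(T) = 11 + T (h(T) = 1*(11 + T) = 11 + T)
h(S) + Z(2130, 214) = (11 + 4108) + 214 = 4119 + 214 = 4333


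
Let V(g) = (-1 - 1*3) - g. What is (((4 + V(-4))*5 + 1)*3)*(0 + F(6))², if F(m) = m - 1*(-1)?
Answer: 3087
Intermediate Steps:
F(m) = 1 + m (F(m) = m + 1 = 1 + m)
V(g) = -4 - g (V(g) = (-1 - 3) - g = -4 - g)
(((4 + V(-4))*5 + 1)*3)*(0 + F(6))² = (((4 + (-4 - 1*(-4)))*5 + 1)*3)*(0 + (1 + 6))² = (((4 + (-4 + 4))*5 + 1)*3)*(0 + 7)² = (((4 + 0)*5 + 1)*3)*7² = ((4*5 + 1)*3)*49 = ((20 + 1)*3)*49 = (21*3)*49 = 63*49 = 3087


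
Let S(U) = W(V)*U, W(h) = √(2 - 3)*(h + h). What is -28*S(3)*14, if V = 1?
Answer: -2352*I ≈ -2352.0*I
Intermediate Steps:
W(h) = 2*I*h (W(h) = √(-1)*(2*h) = I*(2*h) = 2*I*h)
S(U) = 2*I*U (S(U) = (2*I*1)*U = (2*I)*U = 2*I*U)
-28*S(3)*14 = -56*I*3*14 = -168*I*14 = -2352*I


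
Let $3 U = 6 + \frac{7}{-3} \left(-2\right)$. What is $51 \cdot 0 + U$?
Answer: $\frac{32}{9} \approx 3.5556$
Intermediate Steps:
$U = \frac{32}{9}$ ($U = \frac{6 + \frac{7}{-3} \left(-2\right)}{3} = \frac{6 + 7 \left(- \frac{1}{3}\right) \left(-2\right)}{3} = \frac{6 - - \frac{14}{3}}{3} = \frac{6 + \frac{14}{3}}{3} = \frac{1}{3} \cdot \frac{32}{3} = \frac{32}{9} \approx 3.5556$)
$51 \cdot 0 + U = 51 \cdot 0 + \frac{32}{9} = 0 + \frac{32}{9} = \frac{32}{9}$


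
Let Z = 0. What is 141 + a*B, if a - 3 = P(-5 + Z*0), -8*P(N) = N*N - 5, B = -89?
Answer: 193/2 ≈ 96.500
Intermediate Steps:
P(N) = 5/8 - N²/8 (P(N) = -(N*N - 5)/8 = -(N² - 5)/8 = -(-5 + N²)/8 = 5/8 - N²/8)
a = ½ (a = 3 + (5/8 - (-5 + 0*0)²/8) = 3 + (5/8 - (-5 + 0)²/8) = 3 + (5/8 - ⅛*(-5)²) = 3 + (5/8 - ⅛*25) = 3 + (5/8 - 25/8) = 3 - 5/2 = ½ ≈ 0.50000)
141 + a*B = 141 + (½)*(-89) = 141 - 89/2 = 193/2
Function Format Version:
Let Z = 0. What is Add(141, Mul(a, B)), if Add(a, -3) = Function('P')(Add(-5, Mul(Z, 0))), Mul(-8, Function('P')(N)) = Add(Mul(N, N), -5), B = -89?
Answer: Rational(193, 2) ≈ 96.500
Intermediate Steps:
Function('P')(N) = Add(Rational(5, 8), Mul(Rational(-1, 8), Pow(N, 2))) (Function('P')(N) = Mul(Rational(-1, 8), Add(Mul(N, N), -5)) = Mul(Rational(-1, 8), Add(Pow(N, 2), -5)) = Mul(Rational(-1, 8), Add(-5, Pow(N, 2))) = Add(Rational(5, 8), Mul(Rational(-1, 8), Pow(N, 2))))
a = Rational(1, 2) (a = Add(3, Add(Rational(5, 8), Mul(Rational(-1, 8), Pow(Add(-5, Mul(0, 0)), 2)))) = Add(3, Add(Rational(5, 8), Mul(Rational(-1, 8), Pow(Add(-5, 0), 2)))) = Add(3, Add(Rational(5, 8), Mul(Rational(-1, 8), Pow(-5, 2)))) = Add(3, Add(Rational(5, 8), Mul(Rational(-1, 8), 25))) = Add(3, Add(Rational(5, 8), Rational(-25, 8))) = Add(3, Rational(-5, 2)) = Rational(1, 2) ≈ 0.50000)
Add(141, Mul(a, B)) = Add(141, Mul(Rational(1, 2), -89)) = Add(141, Rational(-89, 2)) = Rational(193, 2)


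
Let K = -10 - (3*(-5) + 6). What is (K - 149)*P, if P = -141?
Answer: 21150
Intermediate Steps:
K = -1 (K = -10 - (-15 + 6) = -10 - 1*(-9) = -10 + 9 = -1)
(K - 149)*P = (-1 - 149)*(-141) = -150*(-141) = 21150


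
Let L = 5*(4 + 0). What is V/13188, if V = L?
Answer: 5/3297 ≈ 0.0015165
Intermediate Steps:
L = 20 (L = 5*4 = 20)
V = 20
V/13188 = 20/13188 = 20*(1/13188) = 5/3297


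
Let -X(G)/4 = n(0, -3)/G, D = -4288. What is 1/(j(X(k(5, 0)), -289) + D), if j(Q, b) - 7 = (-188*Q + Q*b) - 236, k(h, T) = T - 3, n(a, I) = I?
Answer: -1/2609 ≈ -0.00038329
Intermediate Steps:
k(h, T) = -3 + T
X(G) = 12/G (X(G) = -(-12)/G = 12/G)
j(Q, b) = -229 - 188*Q + Q*b (j(Q, b) = 7 + ((-188*Q + Q*b) - 236) = 7 + (-236 - 188*Q + Q*b) = -229 - 188*Q + Q*b)
1/(j(X(k(5, 0)), -289) + D) = 1/((-229 - 2256/(-3 + 0) + (12/(-3 + 0))*(-289)) - 4288) = 1/((-229 - 2256/(-3) + (12/(-3))*(-289)) - 4288) = 1/((-229 - 2256*(-1)/3 + (12*(-⅓))*(-289)) - 4288) = 1/((-229 - 188*(-4) - 4*(-289)) - 4288) = 1/((-229 + 752 + 1156) - 4288) = 1/(1679 - 4288) = 1/(-2609) = -1/2609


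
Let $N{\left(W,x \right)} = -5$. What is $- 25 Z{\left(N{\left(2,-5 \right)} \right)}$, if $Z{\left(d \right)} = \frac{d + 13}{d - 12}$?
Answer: $\frac{200}{17} \approx 11.765$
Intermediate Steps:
$Z{\left(d \right)} = \frac{13 + d}{-12 + d}$
$- 25 Z{\left(N{\left(2,-5 \right)} \right)} = - 25 \frac{13 - 5}{-12 - 5} = - 25 \frac{1}{-17} \cdot 8 = - 25 \left(\left(- \frac{1}{17}\right) 8\right) = \left(-25\right) \left(- \frac{8}{17}\right) = \frac{200}{17}$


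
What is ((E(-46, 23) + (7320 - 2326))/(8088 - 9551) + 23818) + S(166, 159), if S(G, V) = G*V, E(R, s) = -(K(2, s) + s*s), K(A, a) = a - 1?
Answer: 73455713/1463 ≈ 50209.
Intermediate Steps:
K(A, a) = -1 + a
E(R, s) = 1 - s - s**2 (E(R, s) = -((-1 + s) + s*s) = -((-1 + s) + s**2) = -(-1 + s + s**2) = 1 - s - s**2)
((E(-46, 23) + (7320 - 2326))/(8088 - 9551) + 23818) + S(166, 159) = (((1 - 1*23 - 1*23**2) + (7320 - 2326))/(8088 - 9551) + 23818) + 166*159 = (((1 - 23 - 1*529) + 4994)/(-1463) + 23818) + 26394 = (((1 - 23 - 529) + 4994)*(-1/1463) + 23818) + 26394 = ((-551 + 4994)*(-1/1463) + 23818) + 26394 = (4443*(-1/1463) + 23818) + 26394 = (-4443/1463 + 23818) + 26394 = 34841291/1463 + 26394 = 73455713/1463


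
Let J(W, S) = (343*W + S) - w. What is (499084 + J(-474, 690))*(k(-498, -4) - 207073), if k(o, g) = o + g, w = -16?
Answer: -69995950600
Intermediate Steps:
J(W, S) = 16 + S + 343*W (J(W, S) = (343*W + S) - 1*(-16) = (S + 343*W) + 16 = 16 + S + 343*W)
k(o, g) = g + o
(499084 + J(-474, 690))*(k(-498, -4) - 207073) = (499084 + (16 + 690 + 343*(-474)))*((-4 - 498) - 207073) = (499084 + (16 + 690 - 162582))*(-502 - 207073) = (499084 - 161876)*(-207575) = 337208*(-207575) = -69995950600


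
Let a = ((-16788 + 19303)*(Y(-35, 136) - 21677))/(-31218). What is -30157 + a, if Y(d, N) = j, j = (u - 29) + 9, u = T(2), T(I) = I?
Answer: -886878301/31218 ≈ -28409.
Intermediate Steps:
u = 2
j = -18 (j = (2 - 29) + 9 = -27 + 9 = -18)
Y(d, N) = -18
a = 54562925/31218 (a = ((-16788 + 19303)*(-18 - 21677))/(-31218) = (2515*(-21695))*(-1/31218) = -54562925*(-1/31218) = 54562925/31218 ≈ 1747.8)
-30157 + a = -30157 + 54562925/31218 = -886878301/31218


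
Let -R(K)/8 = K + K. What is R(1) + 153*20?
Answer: 3044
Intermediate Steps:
R(K) = -16*K (R(K) = -8*(K + K) = -16*K)
R(1) + 153*20 = -16*1 + 153*20 = -16 + 3060 = 3044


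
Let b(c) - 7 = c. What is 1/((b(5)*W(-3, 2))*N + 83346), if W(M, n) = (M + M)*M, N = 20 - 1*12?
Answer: 1/85074 ≈ 1.1754e-5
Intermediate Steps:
N = 8 (N = 20 - 12 = 8)
W(M, n) = 2*M² (W(M, n) = (2*M)*M = 2*M²)
b(c) = 7 + c
1/((b(5)*W(-3, 2))*N + 83346) = 1/(((7 + 5)*(2*(-3)²))*8 + 83346) = 1/((12*(2*9))*8 + 83346) = 1/((12*18)*8 + 83346) = 1/(216*8 + 83346) = 1/(1728 + 83346) = 1/85074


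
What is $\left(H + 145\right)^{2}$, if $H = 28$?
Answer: $29929$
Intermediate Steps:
$\left(H + 145\right)^{2} = \left(28 + 145\right)^{2} = 173^{2} = 29929$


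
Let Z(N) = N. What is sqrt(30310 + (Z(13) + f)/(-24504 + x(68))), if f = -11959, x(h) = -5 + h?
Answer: 12*sqrt(13970948126)/8147 ≈ 174.10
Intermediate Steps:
sqrt(30310 + (Z(13) + f)/(-24504 + x(68))) = sqrt(30310 + (13 - 11959)/(-24504 + (-5 + 68))) = sqrt(30310 - 11946/(-24504 + 63)) = sqrt(30310 - 11946/(-24441)) = sqrt(30310 - 11946*(-1/24441)) = sqrt(30310 + 3982/8147) = sqrt(246939552/8147) = 12*sqrt(13970948126)/8147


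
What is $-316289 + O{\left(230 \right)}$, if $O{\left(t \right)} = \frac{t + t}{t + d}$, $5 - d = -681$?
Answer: $- \frac{72430066}{229} \approx -3.1629 \cdot 10^{5}$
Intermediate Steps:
$d = 686$ ($d = 5 - -681 = 5 + 681 = 686$)
$O{\left(t \right)} = \frac{2 t}{686 + t}$ ($O{\left(t \right)} = \frac{t + t}{t + 686} = \frac{2 t}{686 + t}$)
$-316289 + O{\left(230 \right)} = -316289 + 2 \cdot 230 \frac{1}{686 + 230} = -316289 + 2 \cdot 230 \cdot \frac{1}{916} = -316289 + \frac{115}{229} = - \frac{72430066}{229}$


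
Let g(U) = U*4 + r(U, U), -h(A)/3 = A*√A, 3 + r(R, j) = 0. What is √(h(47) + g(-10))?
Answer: √(-43 - 141*√47) ≈ 31.775*I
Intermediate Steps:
r(R, j) = -3 (r(R, j) = -3 + 0 = -3)
h(A) = -3*A^(3/2) (h(A) = -3*A*√A = -3*A^(3/2))
g(U) = -3 + 4*U (g(U) = U*4 - 3 = 4*U - 3 = -3 + 4*U)
√(h(47) + g(-10)) = √(-141*√47 + (-3 + 4*(-10))) = √(-141*√47 + (-3 - 40)) = √(-141*√47 - 43) = √(-43 - 141*√47)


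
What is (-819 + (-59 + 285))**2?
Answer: 351649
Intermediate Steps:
(-819 + (-59 + 285))**2 = (-819 + 226)**2 = (-593)**2 = 351649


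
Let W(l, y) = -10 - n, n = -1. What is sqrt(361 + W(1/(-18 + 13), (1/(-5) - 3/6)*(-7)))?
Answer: 4*sqrt(22) ≈ 18.762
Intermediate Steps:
W(l, y) = -9 (W(l, y) = -10 - 1*(-1) = -10 + 1 = -9)
sqrt(361 + W(1/(-18 + 13), (1/(-5) - 3/6)*(-7))) = sqrt(361 - 9) = sqrt(352) = 4*sqrt(22)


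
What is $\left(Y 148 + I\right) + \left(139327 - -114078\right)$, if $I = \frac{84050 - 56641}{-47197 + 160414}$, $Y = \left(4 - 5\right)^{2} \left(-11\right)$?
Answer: $\frac{28505464018}{113217} \approx 2.5178 \cdot 10^{5}$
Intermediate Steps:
$Y = -11$ ($Y = \left(-1\right)^{2} \left(-11\right) = 1 \left(-11\right) = -11$)
$I = \frac{27409}{113217} \approx 0.24209$
$\left(Y 148 + I\right) + \left(139327 - -114078\right) = \left(\left(-11\right) 148 + \frac{27409}{113217}\right) + \left(139327 - -114078\right) = \left(-1628 + \frac{27409}{113217}\right) + \left(139327 + 114078\right) = - \frac{184289867}{113217} + 253405 = \frac{28505464018}{113217}$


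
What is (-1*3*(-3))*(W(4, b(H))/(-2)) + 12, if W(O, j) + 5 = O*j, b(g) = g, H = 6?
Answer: -147/2 ≈ -73.500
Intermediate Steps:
W(O, j) = -5 + O*j
(-1*3*(-3))*(W(4, b(H))/(-2)) + 12 = (-1*3*(-3))*((-5 + 4*6)/(-2)) + 12 = (-3*(-3))*((-5 + 24)*(-1/2)) + 12 = 9*(19*(-1/2)) + 12 = 9*(-19/2) + 12 = -171/2 + 12 = -147/2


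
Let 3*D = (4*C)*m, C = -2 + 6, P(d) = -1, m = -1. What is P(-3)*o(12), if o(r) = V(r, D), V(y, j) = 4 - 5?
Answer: 1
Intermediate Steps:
C = 4
D = -16/3 (D = ((4*4)*(-1))/3 = (16*(-1))/3 = (1/3)*(-16) = -16/3 ≈ -5.3333)
V(y, j) = -1
o(r) = -1
P(-3)*o(12) = -1*(-1) = 1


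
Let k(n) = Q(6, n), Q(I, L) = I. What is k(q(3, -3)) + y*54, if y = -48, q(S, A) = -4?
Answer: -2586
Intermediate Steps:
k(n) = 6
k(q(3, -3)) + y*54 = 6 - 48*54 = 6 - 2592 = -2586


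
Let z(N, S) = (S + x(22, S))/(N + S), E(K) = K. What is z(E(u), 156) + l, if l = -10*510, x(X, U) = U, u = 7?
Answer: -830988/163 ≈ -5098.1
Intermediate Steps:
z(N, S) = 2*S/(N + S) (z(N, S) = (S + S)/(N + S) = (2*S)/(N + S) = 2*S/(N + S))
l = -5100
z(E(u), 156) + l = 2*156/(7 + 156) - 5100 = 2*156/163 - 5100 = 2*156*(1/163) - 5100 = 312/163 - 5100 = -830988/163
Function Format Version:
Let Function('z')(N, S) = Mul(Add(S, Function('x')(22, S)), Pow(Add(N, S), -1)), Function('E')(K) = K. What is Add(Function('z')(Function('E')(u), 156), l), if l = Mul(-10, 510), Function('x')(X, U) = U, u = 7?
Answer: Rational(-830988, 163) ≈ -5098.1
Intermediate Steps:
Function('z')(N, S) = Mul(2, S, Pow(Add(N, S), -1)) (Function('z')(N, S) = Mul(Add(S, S), Pow(Add(N, S), -1)) = Mul(Mul(2, S), Pow(Add(N, S), -1)) = Mul(2, S, Pow(Add(N, S), -1)))
l = -5100
Add(Function('z')(Function('E')(u), 156), l) = Add(Mul(2, 156, Pow(Add(7, 156), -1)), -5100) = Add(Mul(2, 156, Pow(163, -1)), -5100) = Add(Mul(2, 156, Rational(1, 163)), -5100) = Add(Rational(312, 163), -5100) = Rational(-830988, 163)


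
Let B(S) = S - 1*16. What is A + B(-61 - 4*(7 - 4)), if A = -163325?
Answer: -163414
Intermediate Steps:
B(S) = -16 + S (B(S) = S - 16 = -16 + S)
A + B(-61 - 4*(7 - 4)) = -163325 + (-16 + (-61 - 4*(7 - 4))) = -163325 + (-16 + (-61 - 4*3)) = -163325 + (-16 + (-61 - 1*12)) = -163325 + (-16 + (-61 - 12)) = -163325 + (-16 - 73) = -163325 - 89 = -163414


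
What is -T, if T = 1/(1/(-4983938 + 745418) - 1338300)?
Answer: 4238520/5672411316001 ≈ 7.4722e-7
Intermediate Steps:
T = -4238520/5672411316001 (T = 1/(1/(-4238520) - 1338300) = 1/(-1/4238520 - 1338300) = 1/(-5672411316001/4238520) = -4238520/5672411316001 ≈ -7.4722e-7)
-T = -1*(-4238520/5672411316001) = 4238520/5672411316001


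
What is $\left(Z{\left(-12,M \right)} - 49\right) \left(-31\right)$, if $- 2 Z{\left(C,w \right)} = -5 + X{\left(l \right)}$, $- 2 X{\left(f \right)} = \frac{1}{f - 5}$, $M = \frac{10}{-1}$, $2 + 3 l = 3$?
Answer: $\frac{80817}{56} \approx 1443.2$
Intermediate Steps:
$l = \frac{1}{3}$ ($l = - \frac{2}{3} + \frac{1}{3} \cdot 3 = - \frac{2}{3} + 1 = \frac{1}{3} \approx 0.33333$)
$M = -10$ ($M = 10 \left(-1\right) = -10$)
$X{\left(f \right)} = - \frac{1}{2 \left(-5 + f\right)}$ ($X{\left(f \right)} = - \frac{1}{2 \left(f - 5\right)} = - \frac{1}{2 \left(-5 + f\right)}$)
$Z{\left(C,w \right)} = \frac{137}{56}$ ($Z{\left(C,w \right)} = - \frac{-5 - \frac{1}{-10 + 2 \cdot \frac{1}{3}}}{2} = - \frac{-5 - \frac{1}{-10 + \frac{2}{3}}}{2} = - \frac{-5 - \frac{1}{- \frac{28}{3}}}{2} = - \frac{-5 - - \frac{3}{28}}{2} = - \frac{-5 + \frac{3}{28}}{2} = \left(- \frac{1}{2}\right) \left(- \frac{137}{28}\right) = \frac{137}{56}$)
$\left(Z{\left(-12,M \right)} - 49\right) \left(-31\right) = \left(\frac{137}{56} - 49\right) \left(-31\right) = \left(- \frac{2607}{56}\right) \left(-31\right) = \frac{80817}{56}$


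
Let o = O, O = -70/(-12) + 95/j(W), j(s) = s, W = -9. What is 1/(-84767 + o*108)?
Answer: -1/85277 ≈ -1.1726e-5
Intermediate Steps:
O = -85/18 (O = -70/(-12) + 95/(-9) = -70*(-1/12) + 95*(-1/9) = 35/6 - 95/9 = -85/18 ≈ -4.7222)
o = -85/18 ≈ -4.7222
1/(-84767 + o*108) = 1/(-84767 - 85/18*108) = 1/(-84767 - 510) = 1/(-85277) = -1/85277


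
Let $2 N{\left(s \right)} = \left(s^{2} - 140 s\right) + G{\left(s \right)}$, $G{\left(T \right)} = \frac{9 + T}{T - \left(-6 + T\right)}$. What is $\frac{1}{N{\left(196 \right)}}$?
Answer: $\frac{12}{66061} \approx 0.00018165$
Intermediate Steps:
$G{\left(T \right)} = \frac{3}{2} + \frac{T}{6}$ ($G{\left(T \right)} = \frac{9 + T}{6} = \left(9 + T\right) \frac{1}{6} = \frac{3}{2} + \frac{T}{6}$)
$N{\left(s \right)} = \frac{3}{4} + \frac{s^{2}}{2} - \frac{839 s}{12}$ ($N{\left(s \right)} = \frac{\left(s^{2} - 140 s\right) + \left(\frac{3}{2} + \frac{s}{6}\right)}{2} = \frac{\frac{3}{2} + s^{2} - \frac{839 s}{6}}{2} = \frac{3}{4} + \frac{s^{2}}{2} - \frac{839 s}{12}$)
$\frac{1}{N{\left(196 \right)}} = \frac{1}{\frac{3}{4} + \frac{196^{2}}{2} - \frac{41111}{3}} = \frac{1}{\frac{3}{4} + \frac{1}{2} \cdot 38416 - \frac{41111}{3}} = \frac{1}{\frac{3}{4} + 19208 - \frac{41111}{3}} = \frac{1}{\frac{66061}{12}} = \frac{12}{66061}$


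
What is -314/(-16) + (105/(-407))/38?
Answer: 1213661/61864 ≈ 19.618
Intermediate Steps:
-314/(-16) + (105/(-407))/38 = -314*(-1/16) + (105*(-1/407))*(1/38) = 157/8 - 105/407*1/38 = 157/8 - 105/15466 = 1213661/61864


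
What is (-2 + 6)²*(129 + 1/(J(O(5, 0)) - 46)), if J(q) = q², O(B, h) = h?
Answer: 47464/23 ≈ 2063.7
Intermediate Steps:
(-2 + 6)²*(129 + 1/(J(O(5, 0)) - 46)) = (-2 + 6)²*(129 + 1/(0² - 46)) = 4²*(129 + 1/(0 - 46)) = 16*(129 + 1/(-46)) = 16*(129 - 1/46) = 16*(5933/46) = 47464/23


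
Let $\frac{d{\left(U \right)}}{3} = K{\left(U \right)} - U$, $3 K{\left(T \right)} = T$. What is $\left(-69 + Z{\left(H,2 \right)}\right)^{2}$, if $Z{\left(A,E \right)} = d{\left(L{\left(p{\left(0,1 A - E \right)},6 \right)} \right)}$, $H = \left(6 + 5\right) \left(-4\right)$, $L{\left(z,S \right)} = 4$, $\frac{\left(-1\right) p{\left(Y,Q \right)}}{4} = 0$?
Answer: $5929$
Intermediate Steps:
$p{\left(Y,Q \right)} = 0$ ($p{\left(Y,Q \right)} = \left(-4\right) 0 = 0$)
$K{\left(T \right)} = \frac{T}{3}$
$d{\left(U \right)} = - 2 U$ ($d{\left(U \right)} = 3 \left(\frac{U}{3} - U\right) = 3 \left(- \frac{2 U}{3}\right) = - 2 U$)
$H = -44$ ($H = 11 \left(-4\right) = -44$)
$Z{\left(A,E \right)} = -8$ ($Z{\left(A,E \right)} = \left(-2\right) 4 = -8$)
$\left(-69 + Z{\left(H,2 \right)}\right)^{2} = \left(-69 - 8\right)^{2} = \left(-77\right)^{2} = 5929$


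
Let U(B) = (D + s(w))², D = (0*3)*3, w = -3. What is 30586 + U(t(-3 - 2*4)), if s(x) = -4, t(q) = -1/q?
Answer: 30602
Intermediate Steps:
D = 0 (D = 0*3 = 0)
U(B) = 16 (U(B) = (0 - 4)² = (-4)² = 16)
30586 + U(t(-3 - 2*4)) = 30586 + 16 = 30602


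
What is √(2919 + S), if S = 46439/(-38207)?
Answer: √4259308489358/38207 ≈ 54.017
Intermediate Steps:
S = -46439/38207 (S = 46439*(-1/38207) = -46439/38207 ≈ -1.2155)
√(2919 + S) = √(2919 - 46439/38207) = √(111479794/38207) = √4259308489358/38207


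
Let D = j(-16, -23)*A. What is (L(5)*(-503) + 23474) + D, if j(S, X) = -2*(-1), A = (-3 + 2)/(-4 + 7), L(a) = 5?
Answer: 62875/3 ≈ 20958.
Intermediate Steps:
A = -⅓ (A = -1/3 = -1*⅓ = -⅓ ≈ -0.33333)
j(S, X) = 2
D = -⅔ (D = 2*(-⅓) = -⅔ ≈ -0.66667)
(L(5)*(-503) + 23474) + D = (5*(-503) + 23474) - ⅔ = (-2515 + 23474) - ⅔ = 20959 - ⅔ = 62875/3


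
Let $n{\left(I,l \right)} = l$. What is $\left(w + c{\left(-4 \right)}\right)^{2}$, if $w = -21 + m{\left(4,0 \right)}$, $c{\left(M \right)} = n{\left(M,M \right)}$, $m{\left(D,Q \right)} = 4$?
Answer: $441$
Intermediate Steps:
$c{\left(M \right)} = M$
$w = -17$ ($w = -21 + 4 = -17$)
$\left(w + c{\left(-4 \right)}\right)^{2} = \left(-17 - 4\right)^{2} = \left(-21\right)^{2} = 441$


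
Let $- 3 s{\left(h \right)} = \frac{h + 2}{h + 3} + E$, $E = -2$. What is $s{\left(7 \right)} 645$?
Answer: $\frac{473}{2} \approx 236.5$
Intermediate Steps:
$s{\left(h \right)} = \frac{2}{3} - \frac{2 + h}{3 \left(3 + h\right)}$ ($s{\left(h \right)} = - \frac{\frac{h + 2}{h + 3} - 2}{3} = - \frac{\frac{2 + h}{3 + h} - 2}{3} = - \frac{-2 + \frac{2 + h}{3 + h}}{3} = \frac{2}{3} - \frac{2 + h}{3 \left(3 + h\right)}$)
$s{\left(7 \right)} 645 = \frac{4 + 7}{3 \left(3 + 7\right)} 645 = \frac{1}{3} \cdot \frac{1}{10} \cdot 11 \cdot 645 = \frac{11}{30} \cdot 645 = \frac{473}{2}$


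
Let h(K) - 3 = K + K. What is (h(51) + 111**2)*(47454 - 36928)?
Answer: 130796076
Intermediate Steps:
h(K) = 3 + 2*K (h(K) = 3 + (K + K) = 3 + 2*K)
(h(51) + 111**2)*(47454 - 36928) = ((3 + 2*51) + 111**2)*(47454 - 36928) = ((3 + 102) + 12321)*10526 = (105 + 12321)*10526 = 12426*10526 = 130796076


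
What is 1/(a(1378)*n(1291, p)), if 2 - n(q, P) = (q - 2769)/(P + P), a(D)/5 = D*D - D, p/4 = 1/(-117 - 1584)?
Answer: -2/5963059661715 ≈ -3.3540e-13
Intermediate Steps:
p = -4/1701 (p = 4/(-117 - 1584) = 4/(-1701) = 4*(-1/1701) = -4/1701 ≈ -0.0023516)
a(D) = -5*D + 5*D**2 (a(D) = 5*(D*D - D) = 5*(D**2 - D) = -5*D + 5*D**2)
n(q, P) = 2 - (-2769 + q)/(2*P) (n(q, P) = 2 - (q - 2769)/(P + P) = 2 - (-2769 + q)/(2*P))
1/(a(1378)*n(1291, p)) = 1/(((5*1378*(-1 + 1378)))*(((2769 - 1*1291 + 4*(-4/1701))/(2*(-4/1701))))) = 1/(((5*1378*1377))*(((1/2)*(-1701/4)*(2769 - 1291 - 16/1701)))) = 1/(9487530*(((1/2)*(-1701/4)*(2514062/1701)))) = 1/(9487530*(-1257031/4)) = (1/9487530)*(-4/1257031) = -2/5963059661715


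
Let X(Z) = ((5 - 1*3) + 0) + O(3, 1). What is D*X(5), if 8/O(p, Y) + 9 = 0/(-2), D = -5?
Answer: -50/9 ≈ -5.5556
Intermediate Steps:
O(p, Y) = -8/9 (O(p, Y) = 8/(-9 + 0/(-2)) = 8/(-9 + 0*(-½)) = 8/(-9 + 0) = 8/(-9) = 8*(-⅑) = -8/9)
X(Z) = 10/9 (X(Z) = ((5 - 1*3) + 0) - 8/9 = ((5 - 3) + 0) - 8/9 = (2 + 0) - 8/9 = 2 - 8/9 = 10/9)
D*X(5) = -5*10/9 = -50/9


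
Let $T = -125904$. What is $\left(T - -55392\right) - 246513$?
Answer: $-317025$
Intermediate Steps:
$\left(T - -55392\right) - 246513 = \left(-125904 - -55392\right) - 246513 = \left(-125904 + 55392\right) - 246513 = -70512 - 246513 = -317025$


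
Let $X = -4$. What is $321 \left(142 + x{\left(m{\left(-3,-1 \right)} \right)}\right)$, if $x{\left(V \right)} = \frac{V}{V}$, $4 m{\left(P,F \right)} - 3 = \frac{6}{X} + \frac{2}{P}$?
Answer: $45903$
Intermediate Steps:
$m{\left(P,F \right)} = \frac{3}{8} + \frac{1}{2 P}$ ($m{\left(P,F \right)} = \frac{3}{4} + \frac{\frac{6}{-4} + \frac{2}{P}}{4} = \frac{3}{4} + \frac{6 \left(- \frac{1}{4}\right) + \frac{2}{P}}{4} = \frac{3}{4} + \frac{- \frac{3}{2} + \frac{2}{P}}{4} = \frac{3}{4} - \left(\frac{3}{8} - \frac{1}{2 P}\right) = \frac{3}{8} + \frac{1}{2 P}$)
$x{\left(V \right)} = 1$
$321 \left(142 + x{\left(m{\left(-3,-1 \right)} \right)}\right) = 321 \left(142 + 1\right) = 321 \cdot 143 = 45903$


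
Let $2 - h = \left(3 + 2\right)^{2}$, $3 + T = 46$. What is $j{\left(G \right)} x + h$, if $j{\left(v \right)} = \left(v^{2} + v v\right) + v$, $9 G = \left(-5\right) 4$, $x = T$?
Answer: $\frac{24797}{81} \approx 306.14$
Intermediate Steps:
$T = 43$ ($T = -3 + 46 = 43$)
$x = 43$
$G = - \frac{20}{9}$ ($G = \frac{\left(-5\right) 4}{9} = \frac{1}{9} \left(-20\right) = - \frac{20}{9} \approx -2.2222$)
$j{\left(v \right)} = v + 2 v^{2}$ ($j{\left(v \right)} = \left(v^{2} + v^{2}\right) + v = 2 v^{2} + v = v + 2 v^{2}$)
$h = -23$ ($h = 2 - \left(3 + 2\right)^{2} = 2 - 5^{2} = 2 - 25 = -23$)
$j{\left(G \right)} x + h = - \frac{20 \left(1 + 2 \left(- \frac{20}{9}\right)\right)}{9} \cdot 43 - 23 = - \frac{20 \left(1 - \frac{40}{9}\right)}{9} \cdot 43 - 23 = \left(- \frac{20}{9}\right) \left(- \frac{31}{9}\right) 43 - 23 = \frac{620}{81} \cdot 43 - 23 = \frac{26660}{81} - 23 = \frac{24797}{81}$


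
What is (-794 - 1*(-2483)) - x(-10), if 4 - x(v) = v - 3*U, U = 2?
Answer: 1669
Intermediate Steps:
x(v) = 10 - v (x(v) = 4 - (v - 3*2) = 4 - (v - 6) = 4 - (-6 + v) = 4 + (6 - v) = 10 - v)
(-794 - 1*(-2483)) - x(-10) = (-794 - 1*(-2483)) - (10 - 1*(-10)) = (-794 + 2483) - (10 + 10) = 1689 - 1*20 = 1689 - 20 = 1669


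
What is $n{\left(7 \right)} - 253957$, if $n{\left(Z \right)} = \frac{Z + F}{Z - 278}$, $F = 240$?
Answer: $- \frac{68822594}{271} \approx -2.5396 \cdot 10^{5}$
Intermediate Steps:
$n{\left(Z \right)} = \frac{240 + Z}{-278 + Z}$ ($n{\left(Z \right)} = \frac{Z + 240}{Z - 278} = \frac{240 + Z}{-278 + Z}$)
$n{\left(7 \right)} - 253957 = \frac{240 + 7}{-278 + 7} - 253957 = \frac{1}{-271} \cdot 247 - 253957 = \left(- \frac{1}{271}\right) 247 - 253957 = - \frac{247}{271} - 253957 = - \frac{68822594}{271}$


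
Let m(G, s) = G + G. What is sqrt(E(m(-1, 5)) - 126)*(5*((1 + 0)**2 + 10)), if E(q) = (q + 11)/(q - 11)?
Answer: 165*I*sqrt(2379)/13 ≈ 619.07*I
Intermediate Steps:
m(G, s) = 2*G
E(q) = (11 + q)/(-11 + q)
sqrt(E(m(-1, 5)) - 126)*(5*((1 + 0)**2 + 10)) = sqrt((11 + 2*(-1))/(-11 + 2*(-1)) - 126)*(5*((1 + 0)**2 + 10)) = sqrt((11 - 2)/(-11 - 2) - 126)*(5*(1**2 + 10)) = sqrt(9/(-13) - 126)*(5*(1 + 10)) = sqrt(-1/13*9 - 126)*(5*11) = sqrt(-9/13 - 126)*55 = sqrt(-1647/13)*55 = (3*I*sqrt(2379)/13)*55 = 165*I*sqrt(2379)/13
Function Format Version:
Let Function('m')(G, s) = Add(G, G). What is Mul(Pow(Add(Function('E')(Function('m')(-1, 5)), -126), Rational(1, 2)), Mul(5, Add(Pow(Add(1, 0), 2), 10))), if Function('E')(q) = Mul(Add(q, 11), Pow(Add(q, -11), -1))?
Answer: Mul(Rational(165, 13), I, Pow(2379, Rational(1, 2))) ≈ Mul(619.07, I)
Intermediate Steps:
Function('m')(G, s) = Mul(2, G)
Function('E')(q) = Mul(Pow(Add(-11, q), -1), Add(11, q)) (Function('E')(q) = Mul(Add(11, q), Pow(Add(-11, q), -1)) = Mul(Pow(Add(-11, q), -1), Add(11, q)))
Mul(Pow(Add(Function('E')(Function('m')(-1, 5)), -126), Rational(1, 2)), Mul(5, Add(Pow(Add(1, 0), 2), 10))) = Mul(Pow(Add(Mul(Pow(Add(-11, Mul(2, -1)), -1), Add(11, Mul(2, -1))), -126), Rational(1, 2)), Mul(5, Add(Pow(Add(1, 0), 2), 10))) = Mul(Pow(Add(Mul(Pow(Add(-11, -2), -1), Add(11, -2)), -126), Rational(1, 2)), Mul(5, Add(Pow(1, 2), 10))) = Mul(Pow(Add(Mul(Pow(-13, -1), 9), -126), Rational(1, 2)), Mul(5, Add(1, 10))) = Mul(Pow(Add(Mul(Rational(-1, 13), 9), -126), Rational(1, 2)), Mul(5, 11)) = Mul(Pow(Add(Rational(-9, 13), -126), Rational(1, 2)), 55) = Mul(Pow(Rational(-1647, 13), Rational(1, 2)), 55) = Mul(Mul(Rational(3, 13), I, Pow(2379, Rational(1, 2))), 55) = Mul(Rational(165, 13), I, Pow(2379, Rational(1, 2)))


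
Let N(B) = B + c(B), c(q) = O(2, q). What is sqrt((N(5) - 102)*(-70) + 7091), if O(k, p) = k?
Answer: sqrt(13741) ≈ 117.22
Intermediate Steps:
c(q) = 2
N(B) = 2 + B (N(B) = B + 2 = 2 + B)
sqrt((N(5) - 102)*(-70) + 7091) = sqrt(((2 + 5) - 102)*(-70) + 7091) = sqrt((7 - 102)*(-70) + 7091) = sqrt(-95*(-70) + 7091) = sqrt(6650 + 7091) = sqrt(13741)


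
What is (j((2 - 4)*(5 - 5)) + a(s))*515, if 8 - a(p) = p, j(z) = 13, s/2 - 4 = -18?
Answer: 25235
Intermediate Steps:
s = -28 (s = 8 + 2*(-18) = 8 - 36 = -28)
a(p) = 8 - p
(j((2 - 4)*(5 - 5)) + a(s))*515 = (13 + (8 - 1*(-28)))*515 = (13 + (8 + 28))*515 = (13 + 36)*515 = 49*515 = 25235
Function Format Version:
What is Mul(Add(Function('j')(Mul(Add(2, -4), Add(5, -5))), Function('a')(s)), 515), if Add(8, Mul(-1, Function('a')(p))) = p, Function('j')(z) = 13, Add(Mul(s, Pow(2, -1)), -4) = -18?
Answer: 25235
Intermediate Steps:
s = -28 (s = Add(8, Mul(2, -18)) = Add(8, -36) = -28)
Function('a')(p) = Add(8, Mul(-1, p))
Mul(Add(Function('j')(Mul(Add(2, -4), Add(5, -5))), Function('a')(s)), 515) = Mul(Add(13, Add(8, Mul(-1, -28))), 515) = Mul(Add(13, Add(8, 28)), 515) = Mul(Add(13, 36), 515) = Mul(49, 515) = 25235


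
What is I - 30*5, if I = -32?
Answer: -182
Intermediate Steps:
I - 30*5 = -32 - 30*5 = -32 - 150 = -182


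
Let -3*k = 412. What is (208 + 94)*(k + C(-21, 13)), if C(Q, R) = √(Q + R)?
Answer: -124424/3 + 604*I*√2 ≈ -41475.0 + 854.18*I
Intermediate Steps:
k = -412/3 (k = -⅓*412 = -412/3 ≈ -137.33)
(208 + 94)*(k + C(-21, 13)) = (208 + 94)*(-412/3 + √(-21 + 13)) = 302*(-412/3 + √(-8)) = 302*(-412/3 + 2*I*√2) = -124424/3 + 604*I*√2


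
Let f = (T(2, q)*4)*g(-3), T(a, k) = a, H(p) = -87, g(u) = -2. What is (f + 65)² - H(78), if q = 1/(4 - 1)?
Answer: 2488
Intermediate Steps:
q = ⅓ (q = 1/3 = ⅓ ≈ 0.33333)
f = -16 (f = (2*4)*(-2) = 8*(-2) = -16)
(f + 65)² - H(78) = (-16 + 65)² - 1*(-87) = 49² + 87 = 2401 + 87 = 2488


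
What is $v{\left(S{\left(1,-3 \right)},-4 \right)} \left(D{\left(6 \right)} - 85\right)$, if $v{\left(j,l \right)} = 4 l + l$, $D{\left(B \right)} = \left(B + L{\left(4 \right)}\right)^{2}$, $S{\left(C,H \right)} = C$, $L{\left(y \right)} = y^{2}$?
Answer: $-7980$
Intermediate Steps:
$D{\left(B \right)} = \left(16 + B\right)^{2}$ ($D{\left(B \right)} = \left(B + 4^{2}\right)^{2} = \left(B + 16\right)^{2} = \left(16 + B\right)^{2}$)
$v{\left(j,l \right)} = 5 l$
$v{\left(S{\left(1,-3 \right)},-4 \right)} \left(D{\left(6 \right)} - 85\right) = 5 \left(-4\right) \left(\left(16 + 6\right)^{2} - 85\right) = - 20 \left(22^{2} - 85\right) = - 20 \left(484 - 85\right) = \left(-20\right) 399 = -7980$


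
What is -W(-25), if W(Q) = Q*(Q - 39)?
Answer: -1600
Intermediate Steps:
W(Q) = Q*(-39 + Q)
-W(-25) = -(-25)*(-39 - 25) = -(-25)*(-64) = -1*1600 = -1600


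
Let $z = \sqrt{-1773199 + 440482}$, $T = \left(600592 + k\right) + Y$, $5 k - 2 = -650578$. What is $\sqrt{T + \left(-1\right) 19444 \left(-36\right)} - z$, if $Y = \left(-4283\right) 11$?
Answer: $\frac{\sqrt{28083695}}{5} - i \sqrt{1332717} \approx 1059.9 - 1154.4 i$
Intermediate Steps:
$Y = -47113$
$k = - \frac{650576}{5}$ ($k = \frac{2}{5} + \frac{1}{5} \left(-650578\right) = \frac{2}{5} - \frac{650578}{5} = - \frac{650576}{5} \approx -1.3012 \cdot 10^{5}$)
$T = \frac{2116819}{5}$ ($T = \left(600592 - \frac{650576}{5}\right) - 47113 = \frac{2352384}{5} - 47113 = \frac{2116819}{5} \approx 4.2336 \cdot 10^{5}$)
$z = i \sqrt{1332717}$ ($z = \sqrt{-1332717} = i \sqrt{1332717} \approx 1154.4 i$)
$\sqrt{T + \left(-1\right) 19444 \left(-36\right)} - z = \sqrt{\frac{2116819}{5} + \left(-1\right) 19444 \left(-36\right)} - i \sqrt{1332717} = \sqrt{\frac{2116819}{5} - -699984} - i \sqrt{1332717} = \sqrt{\frac{2116819}{5} + 699984} - i \sqrt{1332717} = \sqrt{\frac{5616739}{5}} - i \sqrt{1332717} = \frac{\sqrt{28083695}}{5} - i \sqrt{1332717}$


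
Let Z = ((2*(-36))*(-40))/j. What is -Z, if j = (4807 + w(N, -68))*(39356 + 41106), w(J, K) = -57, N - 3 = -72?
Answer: -144/19109725 ≈ -7.5354e-6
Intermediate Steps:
N = -69 (N = 3 - 72 = -69)
j = 382194500 (j = (4807 - 57)*(39356 + 41106) = 4750*80462 = 382194500)
Z = 144/19109725 (Z = ((2*(-36))*(-40))/382194500 = -72*(-40)*(1/382194500) = 2880*(1/382194500) = 144/19109725 ≈ 7.5354e-6)
-Z = -1*144/19109725 = -144/19109725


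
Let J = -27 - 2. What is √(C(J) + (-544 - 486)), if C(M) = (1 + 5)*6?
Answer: I*√994 ≈ 31.528*I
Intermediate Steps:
J = -29
C(M) = 36 (C(M) = 6*6 = 36)
√(C(J) + (-544 - 486)) = √(36 + (-544 - 486)) = √(36 - 1030) = √(-994) = I*√994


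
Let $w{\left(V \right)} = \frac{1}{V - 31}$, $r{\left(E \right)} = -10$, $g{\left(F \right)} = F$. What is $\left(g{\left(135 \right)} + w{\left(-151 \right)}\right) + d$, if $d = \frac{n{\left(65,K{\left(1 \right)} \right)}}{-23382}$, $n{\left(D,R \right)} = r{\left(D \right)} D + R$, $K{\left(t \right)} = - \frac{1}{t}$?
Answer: $\frac{47882570}{354627} \approx 135.02$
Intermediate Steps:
$n{\left(D,R \right)} = R - 10 D$ ($n{\left(D,R \right)} = - 10 D + R = R - 10 D$)
$w{\left(V \right)} = \frac{1}{-31 + V}$
$d = \frac{217}{7794}$ ($d = \frac{- 1^{-1} - 650}{-23382} = \left(\left(-1\right) 1 - 650\right) \left(- \frac{1}{23382}\right) = \left(-1 - 650\right) \left(- \frac{1}{23382}\right) = \left(-651\right) \left(- \frac{1}{23382}\right) = \frac{217}{7794} \approx 0.027842$)
$\left(g{\left(135 \right)} + w{\left(-151 \right)}\right) + d = \left(135 + \frac{1}{-31 - 151}\right) + \frac{217}{7794} = \left(135 + \frac{1}{-182}\right) + \frac{217}{7794} = \left(135 - \frac{1}{182}\right) + \frac{217}{7794} = \frac{24569}{182} + \frac{217}{7794} = \frac{47882570}{354627}$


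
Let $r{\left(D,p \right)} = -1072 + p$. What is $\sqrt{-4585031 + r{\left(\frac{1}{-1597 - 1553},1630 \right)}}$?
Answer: $i \sqrt{4584473} \approx 2141.1 i$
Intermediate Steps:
$\sqrt{-4585031 + r{\left(\frac{1}{-1597 - 1553},1630 \right)}} = \sqrt{-4585031 + \left(-1072 + 1630\right)} = \sqrt{-4585031 + 558} = \sqrt{-4584473} = i \sqrt{4584473}$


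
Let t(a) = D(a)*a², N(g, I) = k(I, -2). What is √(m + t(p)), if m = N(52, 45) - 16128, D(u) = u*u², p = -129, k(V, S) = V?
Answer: 6*I*√992307437 ≈ 1.8901e+5*I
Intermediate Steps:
N(g, I) = I
D(u) = u³
m = -16083 (m = 45 - 16128 = -16083)
t(a) = a⁵ (t(a) = a³*a² = a⁵)
√(m + t(p)) = √(-16083 + (-129)⁵) = √(-16083 - 35723051649) = √(-35723067732) = 6*I*√992307437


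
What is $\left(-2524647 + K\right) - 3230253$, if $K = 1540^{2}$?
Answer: $-3383300$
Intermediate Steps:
$K = 2371600$
$\left(-2524647 + K\right) - 3230253 = \left(-2524647 + 2371600\right) - 3230253 = -153047 - 3230253 = -3383300$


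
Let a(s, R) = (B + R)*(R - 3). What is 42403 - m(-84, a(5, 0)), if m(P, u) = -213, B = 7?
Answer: 42616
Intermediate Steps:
a(s, R) = (-3 + R)*(7 + R) (a(s, R) = (7 + R)*(R - 3) = (7 + R)*(-3 + R) = (-3 + R)*(7 + R))
42403 - m(-84, a(5, 0)) = 42403 - 1*(-213) = 42403 + 213 = 42616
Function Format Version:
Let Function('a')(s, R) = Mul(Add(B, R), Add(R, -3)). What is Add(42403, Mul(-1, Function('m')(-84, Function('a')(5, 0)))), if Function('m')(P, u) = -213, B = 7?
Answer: 42616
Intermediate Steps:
Function('a')(s, R) = Mul(Add(-3, R), Add(7, R)) (Function('a')(s, R) = Mul(Add(7, R), Add(R, -3)) = Mul(Add(7, R), Add(-3, R)) = Mul(Add(-3, R), Add(7, R)))
Add(42403, Mul(-1, Function('m')(-84, Function('a')(5, 0)))) = Add(42403, Mul(-1, -213)) = Add(42403, 213) = 42616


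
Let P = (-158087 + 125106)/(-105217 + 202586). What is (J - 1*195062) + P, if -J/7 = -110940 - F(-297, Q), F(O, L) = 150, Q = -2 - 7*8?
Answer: 56724030611/97369 ≈ 5.8257e+5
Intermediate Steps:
Q = -58 (Q = -2 - 56 = -58)
J = 777630 (J = -7*(-110940 - 1*150) = -7*(-110940 - 150) = -7*(-111090) = 777630)
P = -32981/97369 ≈ -0.33872
(J - 1*195062) + P = (777630 - 1*195062) - 32981/97369 = (777630 - 195062) - 32981/97369 = 582568 - 32981/97369 = 56724030611/97369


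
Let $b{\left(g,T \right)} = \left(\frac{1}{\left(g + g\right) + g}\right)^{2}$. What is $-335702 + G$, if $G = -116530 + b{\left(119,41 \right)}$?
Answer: $- \frac{57636516167}{127449} \approx -4.5223 \cdot 10^{5}$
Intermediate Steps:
$b{\left(g,T \right)} = \frac{1}{9 g^{2}}$ ($b{\left(g,T \right)} = \left(\frac{1}{2 g + g}\right)^{2} = \left(\frac{1}{3 g}\right)^{2} = \frac{1}{9 g^{2}}$)
$G = - \frac{14851631969}{127449}$ ($G = -116530 + \frac{1}{9 \cdot 14161} = -116530 + \frac{1}{9} \cdot \frac{1}{14161} = -116530 + \frac{1}{127449} = - \frac{14851631969}{127449} \approx -1.1653 \cdot 10^{5}$)
$-335702 + G = -335702 - \frac{14851631969}{127449} = - \frac{57636516167}{127449}$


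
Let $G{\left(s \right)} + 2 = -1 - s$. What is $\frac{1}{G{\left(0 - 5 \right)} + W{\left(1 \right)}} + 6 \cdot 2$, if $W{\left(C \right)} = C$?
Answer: $\frac{37}{3} \approx 12.333$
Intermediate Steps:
$G{\left(s \right)} = -3 - s$ ($G{\left(s \right)} = -2 - \left(1 + s\right) = -3 - s$)
$\frac{1}{G{\left(0 - 5 \right)} + W{\left(1 \right)}} + 6 \cdot 2 = \frac{1}{\left(-3 - \left(0 - 5\right)\right) + 1} + 6 \cdot 2 = \frac{1}{\left(-3 - -5\right) + 1} + 12 = \frac{1}{\left(-3 + 5\right) + 1} + 12 = \frac{1}{2 + 1} + 12 = \frac{1}{3} + 12 = \frac{37}{3}$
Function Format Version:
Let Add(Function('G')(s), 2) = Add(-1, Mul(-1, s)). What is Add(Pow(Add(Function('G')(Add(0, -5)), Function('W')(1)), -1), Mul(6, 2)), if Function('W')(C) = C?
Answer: Rational(37, 3) ≈ 12.333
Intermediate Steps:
Function('G')(s) = Add(-3, Mul(-1, s)) (Function('G')(s) = Add(-2, Add(-1, Mul(-1, s))) = Add(-3, Mul(-1, s)))
Add(Pow(Add(Function('G')(Add(0, -5)), Function('W')(1)), -1), Mul(6, 2)) = Add(Pow(Add(Add(-3, Mul(-1, Add(0, -5))), 1), -1), Mul(6, 2)) = Add(Pow(Add(Add(-3, Mul(-1, -5)), 1), -1), 12) = Add(Pow(Add(Add(-3, 5), 1), -1), 12) = Add(Pow(Add(2, 1), -1), 12) = Add(Pow(3, -1), 12) = Add(Rational(1, 3), 12) = Rational(37, 3)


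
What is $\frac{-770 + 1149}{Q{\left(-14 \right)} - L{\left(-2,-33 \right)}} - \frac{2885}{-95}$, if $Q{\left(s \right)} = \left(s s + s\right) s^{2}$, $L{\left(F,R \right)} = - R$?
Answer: $\frac{20570904}{677141} \approx 30.379$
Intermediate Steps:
$Q{\left(s \right)} = s^{2} \left(s + s^{2}\right)$ ($Q{\left(s \right)} = \left(s^{2} + s\right) s^{2} = \left(s + s^{2}\right) s^{2} = s^{2} \left(s + s^{2}\right)$)
$\frac{-770 + 1149}{Q{\left(-14 \right)} - L{\left(-2,-33 \right)}} - \frac{2885}{-95} = \frac{-770 + 1149}{\left(-14\right)^{3} \left(1 - 14\right) - \left(-1\right) \left(-33\right)} - \frac{2885}{-95} = \frac{379}{\left(-2744\right) \left(-13\right) - 33} - - \frac{577}{19} = \frac{379}{35672 - 33} + \frac{577}{19} = \frac{379}{35639} + \frac{577}{19} = \frac{20570904}{677141}$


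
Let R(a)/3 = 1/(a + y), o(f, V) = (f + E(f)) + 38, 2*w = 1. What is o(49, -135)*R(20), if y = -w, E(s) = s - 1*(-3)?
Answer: 278/13 ≈ 21.385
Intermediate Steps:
E(s) = 3 + s (E(s) = s + 3 = 3 + s)
w = ½ (w = (½)*1 = ½ ≈ 0.50000)
o(f, V) = 41 + 2*f (o(f, V) = (f + (3 + f)) + 38 = (3 + 2*f) + 38 = 41 + 2*f)
y = -½ (y = -1*½ = -½ ≈ -0.50000)
R(a) = 3/(-½ + a) (R(a) = 3/(a - ½) = 3/(-½ + a))
o(49, -135)*R(20) = (41 + 2*49)*(6/(-1 + 2*20)) = (41 + 98)*(6/(-1 + 40)) = 139*(6/39) = 139*(6*(1/39)) = 139*(2/13) = 278/13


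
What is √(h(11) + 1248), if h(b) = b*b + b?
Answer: 2*√345 ≈ 37.148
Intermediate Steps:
h(b) = b + b² (h(b) = b² + b = b + b²)
√(h(11) + 1248) = √(11*(1 + 11) + 1248) = √(11*12 + 1248) = √(132 + 1248) = √1380 = 2*√345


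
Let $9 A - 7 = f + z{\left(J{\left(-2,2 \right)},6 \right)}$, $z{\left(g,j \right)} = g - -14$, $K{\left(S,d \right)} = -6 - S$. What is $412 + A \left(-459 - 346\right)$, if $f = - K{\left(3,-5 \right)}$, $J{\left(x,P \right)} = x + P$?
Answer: $- \frac{6814}{3} \approx -2271.3$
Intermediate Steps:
$J{\left(x,P \right)} = P + x$
$z{\left(g,j \right)} = 14 + g$ ($z{\left(g,j \right)} = g + 14 = 14 + g$)
$f = 9$ ($f = - (-6 - 3) = \left(-1\right) \left(-9\right) = 9$)
$A = \frac{10}{3}$ ($A = \frac{7}{9} + \frac{9 + \left(14 + \left(2 - 2\right)\right)}{9} = \frac{7}{9} + \frac{9 + \left(14 + 0\right)}{9} = \frac{7}{9} + \frac{9 + 14}{9} = \frac{7}{9} + \frac{1}{9} \cdot 23 = \frac{7}{9} + \frac{23}{9} = \frac{10}{3} \approx 3.3333$)
$412 + A \left(-459 - 346\right) = 412 + \frac{10 \left(-459 - 346\right)}{3} = 412 + \frac{10}{3} \left(-805\right) = 412 - \frac{8050}{3} = - \frac{6814}{3}$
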